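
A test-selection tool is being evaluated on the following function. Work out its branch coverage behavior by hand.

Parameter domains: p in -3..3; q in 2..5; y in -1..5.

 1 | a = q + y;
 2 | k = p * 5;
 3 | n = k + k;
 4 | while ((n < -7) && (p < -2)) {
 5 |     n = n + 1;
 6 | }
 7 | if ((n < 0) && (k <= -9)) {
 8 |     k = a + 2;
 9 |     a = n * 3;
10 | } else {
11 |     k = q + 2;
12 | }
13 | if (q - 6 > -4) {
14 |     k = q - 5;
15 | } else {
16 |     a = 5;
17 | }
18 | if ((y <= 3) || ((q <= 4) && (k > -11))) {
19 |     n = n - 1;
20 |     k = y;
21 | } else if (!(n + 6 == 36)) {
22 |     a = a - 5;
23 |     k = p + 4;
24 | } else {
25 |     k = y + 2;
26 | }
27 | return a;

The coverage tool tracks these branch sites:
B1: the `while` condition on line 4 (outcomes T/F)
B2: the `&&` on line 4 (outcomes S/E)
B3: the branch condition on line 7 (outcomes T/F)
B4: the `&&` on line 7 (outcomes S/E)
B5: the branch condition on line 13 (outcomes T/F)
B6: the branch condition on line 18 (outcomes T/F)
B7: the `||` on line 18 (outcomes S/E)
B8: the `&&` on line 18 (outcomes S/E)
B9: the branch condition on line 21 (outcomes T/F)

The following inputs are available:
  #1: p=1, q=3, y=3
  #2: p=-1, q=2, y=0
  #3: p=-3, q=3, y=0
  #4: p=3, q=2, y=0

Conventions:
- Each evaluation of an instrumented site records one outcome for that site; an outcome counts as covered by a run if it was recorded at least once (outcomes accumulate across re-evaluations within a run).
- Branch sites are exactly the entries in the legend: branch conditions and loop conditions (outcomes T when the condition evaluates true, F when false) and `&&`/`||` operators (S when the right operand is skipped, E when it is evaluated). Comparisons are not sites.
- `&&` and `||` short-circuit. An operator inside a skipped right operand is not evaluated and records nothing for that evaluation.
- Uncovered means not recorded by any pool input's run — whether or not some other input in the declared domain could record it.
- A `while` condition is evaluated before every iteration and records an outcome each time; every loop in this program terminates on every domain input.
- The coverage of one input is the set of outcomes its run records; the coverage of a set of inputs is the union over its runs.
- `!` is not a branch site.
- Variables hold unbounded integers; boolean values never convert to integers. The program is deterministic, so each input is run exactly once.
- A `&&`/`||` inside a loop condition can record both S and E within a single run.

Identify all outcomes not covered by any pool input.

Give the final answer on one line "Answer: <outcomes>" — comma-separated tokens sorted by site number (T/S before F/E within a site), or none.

run #1 (p=1, q=3, y=3) records B1=F, B2=S, B3=F, B4=S, B5=T, B6=T, B7=S
run #2 (p=-1, q=2, y=0) records B1=F, B2=E, B3=F, B4=E, B5=F, B6=T, B7=S
run #3 (p=-3, q=3, y=0) records B1=T, B1=F, B2=S, B2=E, B3=T, B4=E, B5=T, B6=T, B7=S
run #4 (p=3, q=2, y=0) records B1=F, B2=S, B3=F, B4=S, B5=F, B6=T, B7=S
union over the pool: B1=T, B1=F, B2=S, B2=E, B3=T, B3=F, B4=S, B4=E, B5=T, B5=F, B6=T, B7=S
uncovered (6 of 18): B6=F, B7=E, B8=S, B8=E, B9=T, B9=F

Answer: B6=F, B7=E, B8=S, B8=E, B9=T, B9=F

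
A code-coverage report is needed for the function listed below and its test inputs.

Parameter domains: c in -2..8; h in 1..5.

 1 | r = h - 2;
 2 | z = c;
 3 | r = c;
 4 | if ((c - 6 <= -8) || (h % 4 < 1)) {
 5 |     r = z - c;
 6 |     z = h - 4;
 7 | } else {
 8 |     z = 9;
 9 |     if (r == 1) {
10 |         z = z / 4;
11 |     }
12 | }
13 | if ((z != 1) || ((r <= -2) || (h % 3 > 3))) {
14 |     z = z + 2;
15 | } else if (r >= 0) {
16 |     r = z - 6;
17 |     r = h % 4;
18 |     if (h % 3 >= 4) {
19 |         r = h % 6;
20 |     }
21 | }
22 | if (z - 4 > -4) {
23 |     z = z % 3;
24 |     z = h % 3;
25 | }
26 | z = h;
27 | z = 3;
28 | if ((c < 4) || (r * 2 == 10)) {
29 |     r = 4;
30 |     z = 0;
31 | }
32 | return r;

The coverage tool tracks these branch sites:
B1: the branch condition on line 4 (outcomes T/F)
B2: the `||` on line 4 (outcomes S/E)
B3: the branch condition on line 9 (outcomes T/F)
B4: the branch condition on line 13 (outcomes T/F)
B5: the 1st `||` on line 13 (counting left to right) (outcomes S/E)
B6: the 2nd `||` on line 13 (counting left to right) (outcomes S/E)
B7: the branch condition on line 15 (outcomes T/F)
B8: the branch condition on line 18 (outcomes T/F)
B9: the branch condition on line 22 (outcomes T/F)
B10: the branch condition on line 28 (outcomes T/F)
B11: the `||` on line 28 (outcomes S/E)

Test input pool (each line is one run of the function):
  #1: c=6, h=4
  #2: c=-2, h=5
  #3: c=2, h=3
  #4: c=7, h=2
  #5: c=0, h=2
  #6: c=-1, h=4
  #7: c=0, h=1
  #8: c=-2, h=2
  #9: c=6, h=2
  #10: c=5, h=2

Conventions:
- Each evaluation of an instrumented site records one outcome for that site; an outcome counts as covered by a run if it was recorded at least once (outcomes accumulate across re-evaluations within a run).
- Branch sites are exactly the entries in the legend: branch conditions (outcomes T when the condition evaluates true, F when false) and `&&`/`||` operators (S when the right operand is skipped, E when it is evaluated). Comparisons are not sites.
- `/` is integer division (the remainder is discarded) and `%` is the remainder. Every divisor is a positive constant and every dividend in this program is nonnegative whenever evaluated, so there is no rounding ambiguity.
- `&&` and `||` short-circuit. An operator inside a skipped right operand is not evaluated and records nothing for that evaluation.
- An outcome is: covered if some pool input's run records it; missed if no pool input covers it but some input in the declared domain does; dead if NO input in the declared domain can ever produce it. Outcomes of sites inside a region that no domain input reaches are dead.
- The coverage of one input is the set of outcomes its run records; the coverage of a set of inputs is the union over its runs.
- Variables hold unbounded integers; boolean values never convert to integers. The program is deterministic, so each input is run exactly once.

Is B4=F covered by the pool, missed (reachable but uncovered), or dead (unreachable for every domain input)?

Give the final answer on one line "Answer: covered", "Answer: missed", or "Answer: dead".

B4=F is recorded by pool input(s) 2 -> covered

Answer: covered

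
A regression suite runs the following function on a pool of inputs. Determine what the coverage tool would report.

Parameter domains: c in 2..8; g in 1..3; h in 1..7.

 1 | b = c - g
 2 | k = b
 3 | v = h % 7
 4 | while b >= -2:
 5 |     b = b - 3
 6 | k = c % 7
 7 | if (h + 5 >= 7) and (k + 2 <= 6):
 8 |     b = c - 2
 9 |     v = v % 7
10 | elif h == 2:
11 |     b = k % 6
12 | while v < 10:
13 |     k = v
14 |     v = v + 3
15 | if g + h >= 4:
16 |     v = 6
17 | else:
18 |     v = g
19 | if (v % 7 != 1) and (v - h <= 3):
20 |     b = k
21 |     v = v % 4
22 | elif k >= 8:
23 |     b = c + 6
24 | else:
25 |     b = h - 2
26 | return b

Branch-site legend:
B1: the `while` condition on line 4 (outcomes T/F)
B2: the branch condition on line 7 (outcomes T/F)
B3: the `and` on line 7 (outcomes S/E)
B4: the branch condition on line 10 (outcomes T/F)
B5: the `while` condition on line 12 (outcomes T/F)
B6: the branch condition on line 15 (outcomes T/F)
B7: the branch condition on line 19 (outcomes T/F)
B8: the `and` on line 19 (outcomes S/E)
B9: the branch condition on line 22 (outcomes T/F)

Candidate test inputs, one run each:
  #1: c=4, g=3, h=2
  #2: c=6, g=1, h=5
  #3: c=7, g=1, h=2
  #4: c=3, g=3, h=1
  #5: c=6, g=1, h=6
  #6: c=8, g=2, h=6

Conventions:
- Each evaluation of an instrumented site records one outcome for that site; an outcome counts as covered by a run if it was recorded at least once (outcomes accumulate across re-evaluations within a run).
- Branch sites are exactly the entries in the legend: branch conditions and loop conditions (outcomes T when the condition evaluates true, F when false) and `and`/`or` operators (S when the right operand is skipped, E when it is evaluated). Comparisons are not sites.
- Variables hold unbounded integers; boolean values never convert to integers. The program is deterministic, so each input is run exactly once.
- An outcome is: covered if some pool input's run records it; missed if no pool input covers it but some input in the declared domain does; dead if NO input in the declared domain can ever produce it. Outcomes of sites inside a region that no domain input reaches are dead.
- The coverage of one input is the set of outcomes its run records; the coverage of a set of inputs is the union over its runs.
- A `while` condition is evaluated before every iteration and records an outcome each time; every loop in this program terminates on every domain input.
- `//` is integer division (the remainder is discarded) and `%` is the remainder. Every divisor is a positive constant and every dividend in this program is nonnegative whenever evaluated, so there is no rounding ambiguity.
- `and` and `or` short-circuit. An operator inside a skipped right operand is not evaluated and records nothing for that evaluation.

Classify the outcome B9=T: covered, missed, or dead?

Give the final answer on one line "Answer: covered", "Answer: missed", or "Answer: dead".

B9=T is recorded by pool input(s) 1, 3 -> covered

Answer: covered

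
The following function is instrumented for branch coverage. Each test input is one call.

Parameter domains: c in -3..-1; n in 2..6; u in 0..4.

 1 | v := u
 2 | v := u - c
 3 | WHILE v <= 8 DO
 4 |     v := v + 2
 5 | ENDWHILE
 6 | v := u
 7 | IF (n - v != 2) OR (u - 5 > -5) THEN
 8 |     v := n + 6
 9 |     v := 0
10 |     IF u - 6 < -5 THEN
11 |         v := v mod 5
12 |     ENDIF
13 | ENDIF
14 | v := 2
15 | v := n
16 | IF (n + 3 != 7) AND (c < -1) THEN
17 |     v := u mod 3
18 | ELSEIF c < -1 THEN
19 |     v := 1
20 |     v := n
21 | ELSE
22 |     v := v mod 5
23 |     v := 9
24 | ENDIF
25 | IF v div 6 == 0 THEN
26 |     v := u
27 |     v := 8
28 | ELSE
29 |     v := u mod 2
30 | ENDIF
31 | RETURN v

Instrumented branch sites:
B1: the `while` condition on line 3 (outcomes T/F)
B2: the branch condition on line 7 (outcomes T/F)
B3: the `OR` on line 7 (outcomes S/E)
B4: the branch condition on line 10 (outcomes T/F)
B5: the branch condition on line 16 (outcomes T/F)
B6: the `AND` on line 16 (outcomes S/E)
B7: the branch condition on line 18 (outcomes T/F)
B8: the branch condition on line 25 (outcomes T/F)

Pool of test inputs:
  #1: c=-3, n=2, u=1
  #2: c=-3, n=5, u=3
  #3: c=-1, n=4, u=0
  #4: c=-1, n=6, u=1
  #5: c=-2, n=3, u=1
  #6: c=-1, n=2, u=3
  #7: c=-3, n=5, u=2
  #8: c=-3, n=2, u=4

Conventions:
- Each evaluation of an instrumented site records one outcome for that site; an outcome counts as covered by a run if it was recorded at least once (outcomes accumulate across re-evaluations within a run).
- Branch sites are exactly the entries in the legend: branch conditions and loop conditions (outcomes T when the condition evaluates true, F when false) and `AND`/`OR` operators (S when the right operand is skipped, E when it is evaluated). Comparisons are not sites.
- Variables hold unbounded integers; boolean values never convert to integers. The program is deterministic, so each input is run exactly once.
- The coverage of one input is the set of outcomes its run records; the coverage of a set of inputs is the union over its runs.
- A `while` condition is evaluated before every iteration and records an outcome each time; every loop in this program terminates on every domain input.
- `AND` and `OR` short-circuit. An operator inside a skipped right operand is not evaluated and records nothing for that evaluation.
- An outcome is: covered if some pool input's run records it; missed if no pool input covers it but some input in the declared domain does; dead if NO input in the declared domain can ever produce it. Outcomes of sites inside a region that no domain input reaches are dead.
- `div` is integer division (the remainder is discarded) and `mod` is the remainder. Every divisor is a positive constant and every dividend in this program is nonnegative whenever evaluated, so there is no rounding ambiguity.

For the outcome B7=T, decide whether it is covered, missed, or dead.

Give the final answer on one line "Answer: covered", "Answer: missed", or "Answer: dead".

no pool input records B7=T
but domain input (c=-3, n=4, u=0) does record it -> reachable, so missed

Answer: missed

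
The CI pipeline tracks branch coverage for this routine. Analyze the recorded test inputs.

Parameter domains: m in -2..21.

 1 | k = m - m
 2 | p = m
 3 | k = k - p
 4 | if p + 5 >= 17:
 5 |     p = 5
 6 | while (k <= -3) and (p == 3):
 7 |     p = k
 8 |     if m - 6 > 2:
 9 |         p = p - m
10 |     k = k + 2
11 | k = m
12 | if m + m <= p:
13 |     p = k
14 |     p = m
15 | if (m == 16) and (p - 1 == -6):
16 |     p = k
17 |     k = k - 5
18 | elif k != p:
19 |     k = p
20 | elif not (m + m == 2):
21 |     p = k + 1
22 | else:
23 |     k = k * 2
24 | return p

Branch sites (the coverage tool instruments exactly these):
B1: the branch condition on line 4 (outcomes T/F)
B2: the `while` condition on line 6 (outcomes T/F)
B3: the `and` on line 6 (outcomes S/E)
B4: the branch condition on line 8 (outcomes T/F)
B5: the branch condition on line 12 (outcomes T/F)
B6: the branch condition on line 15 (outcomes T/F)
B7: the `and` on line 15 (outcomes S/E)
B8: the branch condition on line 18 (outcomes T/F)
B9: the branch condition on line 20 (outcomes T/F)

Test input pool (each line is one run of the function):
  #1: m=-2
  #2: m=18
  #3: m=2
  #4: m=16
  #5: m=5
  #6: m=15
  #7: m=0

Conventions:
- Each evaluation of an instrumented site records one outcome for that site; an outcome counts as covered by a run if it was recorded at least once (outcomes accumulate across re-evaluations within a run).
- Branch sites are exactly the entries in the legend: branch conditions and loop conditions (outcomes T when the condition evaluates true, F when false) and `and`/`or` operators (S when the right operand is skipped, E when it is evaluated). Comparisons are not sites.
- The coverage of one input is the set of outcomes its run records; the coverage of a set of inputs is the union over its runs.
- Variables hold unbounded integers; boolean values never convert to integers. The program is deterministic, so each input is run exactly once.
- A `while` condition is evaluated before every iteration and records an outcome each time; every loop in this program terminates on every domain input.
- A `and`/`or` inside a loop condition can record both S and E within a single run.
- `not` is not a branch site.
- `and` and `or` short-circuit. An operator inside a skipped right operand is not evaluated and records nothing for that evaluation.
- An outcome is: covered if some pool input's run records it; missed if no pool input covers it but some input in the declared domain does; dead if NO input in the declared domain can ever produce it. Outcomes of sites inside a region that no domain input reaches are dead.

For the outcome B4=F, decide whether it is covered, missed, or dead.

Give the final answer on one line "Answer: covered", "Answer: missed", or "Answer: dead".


no pool input records B4=F
but domain input (m=3) does record it -> reachable, so missed
Answer: missed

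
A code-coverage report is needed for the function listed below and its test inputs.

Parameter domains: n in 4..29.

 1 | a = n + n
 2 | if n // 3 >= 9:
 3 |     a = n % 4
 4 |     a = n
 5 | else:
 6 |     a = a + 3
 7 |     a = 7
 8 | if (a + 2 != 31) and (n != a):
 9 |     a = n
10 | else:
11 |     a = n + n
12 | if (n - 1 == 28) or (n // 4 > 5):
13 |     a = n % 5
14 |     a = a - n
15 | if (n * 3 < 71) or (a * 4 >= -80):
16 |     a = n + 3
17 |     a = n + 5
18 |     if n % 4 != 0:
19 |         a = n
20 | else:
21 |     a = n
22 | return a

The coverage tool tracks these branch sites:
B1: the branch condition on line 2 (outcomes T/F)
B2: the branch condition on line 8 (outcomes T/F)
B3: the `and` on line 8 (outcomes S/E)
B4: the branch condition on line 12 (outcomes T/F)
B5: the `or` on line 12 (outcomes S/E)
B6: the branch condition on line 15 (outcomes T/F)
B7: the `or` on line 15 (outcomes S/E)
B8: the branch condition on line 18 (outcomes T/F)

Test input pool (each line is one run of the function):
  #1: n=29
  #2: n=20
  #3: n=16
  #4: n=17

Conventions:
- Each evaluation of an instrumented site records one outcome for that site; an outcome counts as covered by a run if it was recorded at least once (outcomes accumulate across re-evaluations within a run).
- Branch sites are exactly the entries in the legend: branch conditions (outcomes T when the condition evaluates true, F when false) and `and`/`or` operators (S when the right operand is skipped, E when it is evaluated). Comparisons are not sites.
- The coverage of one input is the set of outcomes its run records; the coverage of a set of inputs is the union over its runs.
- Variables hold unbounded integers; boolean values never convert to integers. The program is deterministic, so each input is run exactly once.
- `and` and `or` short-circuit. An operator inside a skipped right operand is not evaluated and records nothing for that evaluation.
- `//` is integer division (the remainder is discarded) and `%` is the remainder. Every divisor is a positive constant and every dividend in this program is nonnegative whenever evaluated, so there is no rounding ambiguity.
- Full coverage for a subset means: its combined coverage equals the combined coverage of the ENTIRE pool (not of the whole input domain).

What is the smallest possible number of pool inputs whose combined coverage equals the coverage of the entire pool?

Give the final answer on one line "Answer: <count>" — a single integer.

test 1 (n=29) fires B1->T, B3->S, B2->F, B5->S, B4->T, B7->E, B6->F; hits B1=T, B2=F, B3=S, B4=T, B5=S, B6=F, B7=E
test 2 (n=20) fires B1->F, B3->E, B2->T, B5->E, B4->F, B7->S, B6->T, B8->F; hits B1=F, B2=T, B3=E, B4=F, B5=E, B6=T, B7=S, B8=F
test 3 (n=16) fires B1->F, B3->E, B2->T, B5->E, B4->F, B7->S, B6->T, B8->F; hits B1=F, B2=T, B3=E, B4=F, B5=E, B6=T, B7=S, B8=F
test 4 (n=17) fires B1->F, B3->E, B2->T, B5->E, B4->F, B7->S, B6->T, B8->T; hits B1=F, B2=T, B3=E, B4=F, B5=E, B6=T, B7=S, B8=T
the full pool covers 16 outcomes: B1=T, B1=F, B2=T, B2=F, B3=S, B3=E, B4=T, B4=F, B5=S, B5=E, B6=T, B6=F, B7=S, B7=E, B8=T, B8=F
every size-1 subset falls short of the 16 outcomes (best: 8/16)
every size-2 subset falls short of the 16 outcomes (best: 15/16)
the canonical winner is {1, 2, 4}: size 3, full 16-outcome coverage, earliest index list among size-3 covers

Answer: 3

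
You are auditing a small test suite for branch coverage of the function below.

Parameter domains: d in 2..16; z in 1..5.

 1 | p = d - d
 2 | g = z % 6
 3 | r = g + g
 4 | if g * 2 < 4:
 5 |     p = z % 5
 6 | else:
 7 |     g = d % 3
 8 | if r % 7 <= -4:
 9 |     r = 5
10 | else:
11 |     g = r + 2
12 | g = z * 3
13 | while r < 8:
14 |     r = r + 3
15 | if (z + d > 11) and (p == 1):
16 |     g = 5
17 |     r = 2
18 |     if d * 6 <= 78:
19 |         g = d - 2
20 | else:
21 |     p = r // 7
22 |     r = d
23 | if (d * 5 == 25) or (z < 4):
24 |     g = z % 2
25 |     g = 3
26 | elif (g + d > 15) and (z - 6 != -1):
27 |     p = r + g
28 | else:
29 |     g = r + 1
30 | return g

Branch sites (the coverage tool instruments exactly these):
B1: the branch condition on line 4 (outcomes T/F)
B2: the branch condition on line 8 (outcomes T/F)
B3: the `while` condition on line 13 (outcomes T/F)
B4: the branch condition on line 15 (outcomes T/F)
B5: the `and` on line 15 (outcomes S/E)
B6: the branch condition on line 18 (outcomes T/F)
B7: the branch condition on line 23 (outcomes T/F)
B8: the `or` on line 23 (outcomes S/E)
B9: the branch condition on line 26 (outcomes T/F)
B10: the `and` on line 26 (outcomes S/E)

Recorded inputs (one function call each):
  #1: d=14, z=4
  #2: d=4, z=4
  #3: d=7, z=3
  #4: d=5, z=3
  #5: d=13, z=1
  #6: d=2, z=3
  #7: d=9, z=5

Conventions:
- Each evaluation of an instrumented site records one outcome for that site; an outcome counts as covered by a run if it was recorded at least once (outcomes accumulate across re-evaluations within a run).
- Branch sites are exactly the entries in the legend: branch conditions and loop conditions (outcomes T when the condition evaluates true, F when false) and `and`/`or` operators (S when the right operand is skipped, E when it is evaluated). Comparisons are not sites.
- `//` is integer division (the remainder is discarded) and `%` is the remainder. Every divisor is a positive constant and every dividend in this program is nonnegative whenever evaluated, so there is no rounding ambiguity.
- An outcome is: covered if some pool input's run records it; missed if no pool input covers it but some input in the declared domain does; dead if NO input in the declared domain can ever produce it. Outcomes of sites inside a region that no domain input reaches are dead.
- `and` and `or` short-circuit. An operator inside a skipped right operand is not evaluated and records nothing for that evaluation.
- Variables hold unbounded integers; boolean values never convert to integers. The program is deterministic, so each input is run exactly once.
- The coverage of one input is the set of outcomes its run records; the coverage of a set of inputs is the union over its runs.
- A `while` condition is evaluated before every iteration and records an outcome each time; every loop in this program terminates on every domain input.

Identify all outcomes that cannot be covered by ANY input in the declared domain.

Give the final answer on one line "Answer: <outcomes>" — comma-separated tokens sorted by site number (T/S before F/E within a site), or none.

exhaustive pass over the 75-input domain:
  B2=T: never recorded by any domain input -> dead
  reachable outcomes have witnesses, e.g. B1=T (e.g. d=2, z=1), B1=F (e.g. d=2, z=2), B2=F (e.g. d=2, z=1), B3=T (e.g. d=2, z=1)

Answer: B2=T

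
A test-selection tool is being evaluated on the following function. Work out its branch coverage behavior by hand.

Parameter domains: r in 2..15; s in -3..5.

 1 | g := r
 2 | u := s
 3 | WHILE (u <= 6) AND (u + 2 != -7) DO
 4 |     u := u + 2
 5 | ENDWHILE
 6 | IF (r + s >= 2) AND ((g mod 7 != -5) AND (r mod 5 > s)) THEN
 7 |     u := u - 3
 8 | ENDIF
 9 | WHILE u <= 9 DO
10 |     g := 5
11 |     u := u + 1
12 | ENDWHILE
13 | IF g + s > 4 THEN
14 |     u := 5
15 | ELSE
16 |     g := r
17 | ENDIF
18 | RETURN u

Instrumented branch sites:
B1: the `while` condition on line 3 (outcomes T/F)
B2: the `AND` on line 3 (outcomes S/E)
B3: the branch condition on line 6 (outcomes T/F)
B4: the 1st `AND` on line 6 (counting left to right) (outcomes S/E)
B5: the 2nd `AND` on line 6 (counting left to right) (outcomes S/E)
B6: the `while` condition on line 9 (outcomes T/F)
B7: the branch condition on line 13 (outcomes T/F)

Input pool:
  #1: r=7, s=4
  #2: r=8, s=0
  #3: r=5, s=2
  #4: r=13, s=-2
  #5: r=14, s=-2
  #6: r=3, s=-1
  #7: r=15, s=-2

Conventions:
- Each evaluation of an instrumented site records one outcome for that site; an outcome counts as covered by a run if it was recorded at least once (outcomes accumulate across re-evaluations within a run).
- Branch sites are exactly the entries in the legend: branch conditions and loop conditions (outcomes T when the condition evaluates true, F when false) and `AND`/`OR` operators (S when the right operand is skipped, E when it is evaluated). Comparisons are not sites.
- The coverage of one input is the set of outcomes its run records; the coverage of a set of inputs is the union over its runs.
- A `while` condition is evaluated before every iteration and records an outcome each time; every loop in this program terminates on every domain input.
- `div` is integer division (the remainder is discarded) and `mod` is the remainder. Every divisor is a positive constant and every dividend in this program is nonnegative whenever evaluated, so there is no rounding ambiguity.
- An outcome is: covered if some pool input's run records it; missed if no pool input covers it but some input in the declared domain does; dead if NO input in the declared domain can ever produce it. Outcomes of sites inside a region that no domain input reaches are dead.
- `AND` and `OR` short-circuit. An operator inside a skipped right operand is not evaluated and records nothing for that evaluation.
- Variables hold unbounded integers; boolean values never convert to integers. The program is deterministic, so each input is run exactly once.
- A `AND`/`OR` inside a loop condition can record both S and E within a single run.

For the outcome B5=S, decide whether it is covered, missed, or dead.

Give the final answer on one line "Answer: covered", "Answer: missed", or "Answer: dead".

no pool input records B5=S
checking all 126 inputs in the declared domain: B5=S is never recorded -> dead

Answer: dead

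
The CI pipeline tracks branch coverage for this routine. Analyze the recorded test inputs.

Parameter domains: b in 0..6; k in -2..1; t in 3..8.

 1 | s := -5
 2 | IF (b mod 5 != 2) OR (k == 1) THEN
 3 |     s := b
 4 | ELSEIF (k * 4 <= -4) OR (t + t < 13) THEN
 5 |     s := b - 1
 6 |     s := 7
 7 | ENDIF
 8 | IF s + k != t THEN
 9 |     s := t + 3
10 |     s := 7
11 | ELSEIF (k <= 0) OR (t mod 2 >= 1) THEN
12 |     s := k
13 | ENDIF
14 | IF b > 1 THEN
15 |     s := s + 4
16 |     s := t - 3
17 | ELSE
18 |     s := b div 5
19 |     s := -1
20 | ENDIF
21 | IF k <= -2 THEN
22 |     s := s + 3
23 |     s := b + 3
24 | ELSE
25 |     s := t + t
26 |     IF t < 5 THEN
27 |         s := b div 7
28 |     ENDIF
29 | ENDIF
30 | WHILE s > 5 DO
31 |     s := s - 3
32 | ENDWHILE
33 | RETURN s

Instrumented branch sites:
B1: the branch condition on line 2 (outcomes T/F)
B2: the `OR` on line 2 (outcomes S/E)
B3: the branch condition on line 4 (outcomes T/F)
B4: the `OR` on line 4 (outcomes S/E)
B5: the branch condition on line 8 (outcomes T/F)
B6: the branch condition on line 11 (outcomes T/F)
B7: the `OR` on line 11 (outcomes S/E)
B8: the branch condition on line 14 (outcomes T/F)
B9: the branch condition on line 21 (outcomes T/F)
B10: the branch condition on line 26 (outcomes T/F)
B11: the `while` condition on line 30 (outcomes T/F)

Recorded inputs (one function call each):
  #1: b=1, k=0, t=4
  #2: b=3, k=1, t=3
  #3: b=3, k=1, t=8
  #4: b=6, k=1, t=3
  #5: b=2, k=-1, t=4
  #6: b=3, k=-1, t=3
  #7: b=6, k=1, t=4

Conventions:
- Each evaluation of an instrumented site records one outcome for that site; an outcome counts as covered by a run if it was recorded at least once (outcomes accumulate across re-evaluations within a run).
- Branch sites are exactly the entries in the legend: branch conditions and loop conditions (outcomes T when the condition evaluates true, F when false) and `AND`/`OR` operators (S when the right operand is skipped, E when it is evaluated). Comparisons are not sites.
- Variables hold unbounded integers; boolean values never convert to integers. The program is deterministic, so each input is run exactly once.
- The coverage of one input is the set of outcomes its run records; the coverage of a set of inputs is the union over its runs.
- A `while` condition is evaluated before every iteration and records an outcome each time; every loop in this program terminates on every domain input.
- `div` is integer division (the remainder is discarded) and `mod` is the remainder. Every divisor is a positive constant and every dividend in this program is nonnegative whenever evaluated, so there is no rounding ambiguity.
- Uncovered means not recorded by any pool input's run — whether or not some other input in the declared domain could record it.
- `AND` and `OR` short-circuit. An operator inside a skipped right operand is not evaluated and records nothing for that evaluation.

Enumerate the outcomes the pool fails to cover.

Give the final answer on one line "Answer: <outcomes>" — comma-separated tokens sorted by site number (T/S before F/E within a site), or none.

#1 (b=1, k=0, t=4) -> B2->S, B1->T, B5->T, B8->F, B9->F, B10->T, B11->F; covered: B1=T, B2=S, B5=T, B8=F, B9=F, B10=T, B11=F
#2 (b=3, k=1, t=3) -> B2->S, B1->T, B5->T, B8->T, B9->F, B10->T, B11->F; covered: B1=T, B2=S, B5=T, B8=T, B9=F, B10=T, B11=F
#3 (b=3, k=1, t=8) -> B2->S, B1->T, B5->T, B8->T, B9->F, B10->F, B11->T, B11->T, B11->T, B11->T, B11->F; covered: B1=T, B2=S, B5=T, B8=T, B9=F, B10=F, B11=T, B11=F
#4 (b=6, k=1, t=3) -> B2->S, B1->T, B5->T, B8->T, B9->F, B10->T, B11->F; covered: B1=T, B2=S, B5=T, B8=T, B9=F, B10=T, B11=F
#5 (b=2, k=-1, t=4) -> B2->E, B1->F, B4->S, B3->T, B5->T, B8->T, B9->F, B10->T, B11->F; covered: B1=F, B2=E, B3=T, B4=S, B5=T, B8=T, B9=F, B10=T, B11=F
#6 (b=3, k=-1, t=3) -> B2->S, B1->T, B5->T, B8->T, B9->F, B10->T, B11->F; covered: B1=T, B2=S, B5=T, B8=T, B9=F, B10=T, B11=F
#7 (b=6, k=1, t=4) -> B2->S, B1->T, B5->T, B8->T, B9->F, B10->T, B11->F; covered: B1=T, B2=S, B5=T, B8=T, B9=F, B10=T, B11=F
union over the pool: B1=T, B1=F, B2=S, B2=E, B3=T, B4=S, B5=T, B8=T, B8=F, B9=F, B10=T, B10=F, B11=T, B11=F
uncovered (8 of 22): B3=F, B4=E, B5=F, B6=T, B6=F, B7=S, B7=E, B9=T

Answer: B3=F, B4=E, B5=F, B6=T, B6=F, B7=S, B7=E, B9=T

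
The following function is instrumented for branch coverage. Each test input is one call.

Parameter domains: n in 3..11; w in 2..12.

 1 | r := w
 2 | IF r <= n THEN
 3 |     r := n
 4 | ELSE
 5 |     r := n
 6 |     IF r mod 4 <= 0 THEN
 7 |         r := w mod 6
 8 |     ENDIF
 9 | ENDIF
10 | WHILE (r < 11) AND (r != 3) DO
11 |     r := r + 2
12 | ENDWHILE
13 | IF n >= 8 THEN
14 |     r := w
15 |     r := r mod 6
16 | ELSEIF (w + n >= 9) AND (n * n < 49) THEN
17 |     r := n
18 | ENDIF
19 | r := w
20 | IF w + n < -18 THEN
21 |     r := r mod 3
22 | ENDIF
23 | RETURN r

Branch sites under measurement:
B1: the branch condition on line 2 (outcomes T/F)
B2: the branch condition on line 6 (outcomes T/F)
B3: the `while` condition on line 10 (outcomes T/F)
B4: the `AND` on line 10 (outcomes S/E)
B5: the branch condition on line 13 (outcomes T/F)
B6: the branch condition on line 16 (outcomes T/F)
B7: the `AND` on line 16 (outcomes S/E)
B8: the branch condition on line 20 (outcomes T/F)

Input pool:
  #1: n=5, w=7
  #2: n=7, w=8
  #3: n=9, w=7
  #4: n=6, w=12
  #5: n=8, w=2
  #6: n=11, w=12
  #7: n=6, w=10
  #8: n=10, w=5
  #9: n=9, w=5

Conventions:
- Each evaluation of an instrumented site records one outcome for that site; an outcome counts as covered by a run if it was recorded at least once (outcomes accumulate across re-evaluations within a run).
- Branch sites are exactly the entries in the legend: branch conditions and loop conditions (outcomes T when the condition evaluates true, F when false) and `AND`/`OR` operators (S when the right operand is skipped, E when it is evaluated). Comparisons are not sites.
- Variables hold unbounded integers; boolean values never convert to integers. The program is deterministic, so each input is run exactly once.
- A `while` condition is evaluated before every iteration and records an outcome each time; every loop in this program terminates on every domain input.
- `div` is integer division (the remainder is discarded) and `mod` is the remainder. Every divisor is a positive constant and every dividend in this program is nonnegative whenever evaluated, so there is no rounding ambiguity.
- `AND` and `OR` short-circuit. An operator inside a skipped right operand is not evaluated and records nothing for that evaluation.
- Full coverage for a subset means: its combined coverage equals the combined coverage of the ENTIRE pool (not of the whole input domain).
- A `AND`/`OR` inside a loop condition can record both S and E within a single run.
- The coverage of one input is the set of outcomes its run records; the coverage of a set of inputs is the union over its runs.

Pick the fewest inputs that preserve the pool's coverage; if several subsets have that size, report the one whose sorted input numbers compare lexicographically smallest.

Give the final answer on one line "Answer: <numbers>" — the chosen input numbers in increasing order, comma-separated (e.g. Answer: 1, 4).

input #1 (n=5, w=7): events B1->F, B2->F, B4->E, B3->T, B4->E, B3->T, B4->E, B3->T, B4->S, B3->F, B5->F, B7->E, B6->T, B8->F; covers B1=F, B2=F, B3=T, B3=F, B4=S, B4=E, B5=F, B6=T, B7=E, B8=F
input #2 (n=7, w=8): events B1->F, B2->F, B4->E, B3->T, B4->E, B3->T, B4->S, B3->F, B5->F, B7->E, B6->F, B8->F; covers B1=F, B2=F, B3=T, B3=F, B4=S, B4=E, B5=F, B6=F, B7=E, B8=F
input #3 (n=9, w=7): events B1->T, B4->E, B3->T, B4->S, B3->F, B5->T, B8->F; covers B1=T, B3=T, B3=F, B4=S, B4=E, B5=T, B8=F
input #4 (n=6, w=12): events B1->F, B2->F, B4->E, B3->T, B4->E, B3->T, B4->E, B3->T, B4->S, B3->F, B5->F, B7->E, B6->T, B8->F; covers B1=F, B2=F, B3=T, B3=F, B4=S, B4=E, B5=F, B6=T, B7=E, B8=F
input #5 (n=8, w=2): events B1->T, B4->E, B3->T, B4->E, B3->T, B4->S, B3->F, B5->T, B8->F; covers B1=T, B3=T, B3=F, B4=S, B4=E, B5=T, B8=F
input #6 (n=11, w=12): events B1->F, B2->F, B4->S, B3->F, B5->T, B8->F; covers B1=F, B2=F, B3=F, B4=S, B5=T, B8=F
input #7 (n=6, w=10): events B1->F, B2->F, B4->E, B3->T, B4->E, B3->T, B4->E, B3->T, B4->S, B3->F, B5->F, B7->E, B6->T, B8->F; covers B1=F, B2=F, B3=T, B3=F, B4=S, B4=E, B5=F, B6=T, B7=E, B8=F
input #8 (n=10, w=5): events B1->T, B4->E, B3->T, B4->S, B3->F, B5->T, B8->F; covers B1=T, B3=T, B3=F, B4=S, B4=E, B5=T, B8=F
input #9 (n=9, w=5): events B1->T, B4->E, B3->T, B4->S, B3->F, B5->T, B8->F; covers B1=T, B3=T, B3=F, B4=S, B4=E, B5=T, B8=F
pool-wide coverage (13 outcomes): B1=T, B1=F, B2=F, B3=T, B3=F, B4=S, B4=E, B5=T, B5=F, B6=T, B6=F, B7=E, B8=F
checked all size-1 subsets: none covers 13 outcomes (max 10/13)
checked all size-2 subsets: none covers 13 outcomes (max 12/13)
the canonical winner is {1, 2, 3}: size 3, full 13-outcome coverage, earliest index list among size-3 covers

Answer: 1, 2, 3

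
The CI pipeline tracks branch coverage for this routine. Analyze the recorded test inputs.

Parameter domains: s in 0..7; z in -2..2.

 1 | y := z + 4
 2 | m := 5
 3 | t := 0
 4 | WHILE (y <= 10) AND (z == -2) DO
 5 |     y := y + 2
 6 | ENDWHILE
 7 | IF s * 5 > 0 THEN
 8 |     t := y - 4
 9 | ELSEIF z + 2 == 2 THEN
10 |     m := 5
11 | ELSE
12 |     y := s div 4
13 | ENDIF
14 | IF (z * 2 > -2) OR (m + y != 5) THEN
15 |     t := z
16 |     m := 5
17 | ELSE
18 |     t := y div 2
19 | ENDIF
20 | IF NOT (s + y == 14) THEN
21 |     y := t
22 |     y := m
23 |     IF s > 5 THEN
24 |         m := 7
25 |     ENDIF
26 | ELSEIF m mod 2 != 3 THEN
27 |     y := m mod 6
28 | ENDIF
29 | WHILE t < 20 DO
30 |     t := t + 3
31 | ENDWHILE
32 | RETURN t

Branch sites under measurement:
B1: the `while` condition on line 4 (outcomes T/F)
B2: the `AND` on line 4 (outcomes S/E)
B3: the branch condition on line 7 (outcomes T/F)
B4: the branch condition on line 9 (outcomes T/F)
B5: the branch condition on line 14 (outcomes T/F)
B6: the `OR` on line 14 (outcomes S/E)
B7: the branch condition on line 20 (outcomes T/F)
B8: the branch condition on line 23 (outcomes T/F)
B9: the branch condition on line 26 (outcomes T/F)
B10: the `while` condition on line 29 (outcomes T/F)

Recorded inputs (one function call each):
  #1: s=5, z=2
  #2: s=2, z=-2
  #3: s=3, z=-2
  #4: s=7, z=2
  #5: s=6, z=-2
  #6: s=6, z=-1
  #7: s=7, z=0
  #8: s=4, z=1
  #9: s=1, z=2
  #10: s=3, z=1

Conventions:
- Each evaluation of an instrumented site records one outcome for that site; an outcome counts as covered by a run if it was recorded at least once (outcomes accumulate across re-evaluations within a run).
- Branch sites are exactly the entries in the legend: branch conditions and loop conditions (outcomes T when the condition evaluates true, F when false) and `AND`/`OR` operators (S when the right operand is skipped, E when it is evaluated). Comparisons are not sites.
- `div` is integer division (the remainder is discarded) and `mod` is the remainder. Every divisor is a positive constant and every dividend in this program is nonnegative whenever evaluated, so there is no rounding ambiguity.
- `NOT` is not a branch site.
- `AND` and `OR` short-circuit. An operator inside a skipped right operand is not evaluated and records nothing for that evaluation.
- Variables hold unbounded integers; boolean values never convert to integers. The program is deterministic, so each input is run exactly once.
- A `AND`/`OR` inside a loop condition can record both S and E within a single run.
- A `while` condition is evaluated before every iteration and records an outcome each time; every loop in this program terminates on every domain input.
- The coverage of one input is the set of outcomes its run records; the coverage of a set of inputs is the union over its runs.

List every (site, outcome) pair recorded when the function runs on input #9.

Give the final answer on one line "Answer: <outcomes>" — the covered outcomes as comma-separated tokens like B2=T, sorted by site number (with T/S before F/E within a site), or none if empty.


Event log for input #9 (s=1, z=2):
  B2->E, B1->F, B3->T, B6->S, B5->T, B7->T, B8->F, B10->T, B10->T, B10->T
  B10->T, B10->T, B10->T, B10->F
distinct outcomes covered: B1=F, B2=E, B3=T, B5=T, B6=S, B7=T, B8=F, B10=T, B10=F
Answer: B1=F, B2=E, B3=T, B5=T, B6=S, B7=T, B8=F, B10=T, B10=F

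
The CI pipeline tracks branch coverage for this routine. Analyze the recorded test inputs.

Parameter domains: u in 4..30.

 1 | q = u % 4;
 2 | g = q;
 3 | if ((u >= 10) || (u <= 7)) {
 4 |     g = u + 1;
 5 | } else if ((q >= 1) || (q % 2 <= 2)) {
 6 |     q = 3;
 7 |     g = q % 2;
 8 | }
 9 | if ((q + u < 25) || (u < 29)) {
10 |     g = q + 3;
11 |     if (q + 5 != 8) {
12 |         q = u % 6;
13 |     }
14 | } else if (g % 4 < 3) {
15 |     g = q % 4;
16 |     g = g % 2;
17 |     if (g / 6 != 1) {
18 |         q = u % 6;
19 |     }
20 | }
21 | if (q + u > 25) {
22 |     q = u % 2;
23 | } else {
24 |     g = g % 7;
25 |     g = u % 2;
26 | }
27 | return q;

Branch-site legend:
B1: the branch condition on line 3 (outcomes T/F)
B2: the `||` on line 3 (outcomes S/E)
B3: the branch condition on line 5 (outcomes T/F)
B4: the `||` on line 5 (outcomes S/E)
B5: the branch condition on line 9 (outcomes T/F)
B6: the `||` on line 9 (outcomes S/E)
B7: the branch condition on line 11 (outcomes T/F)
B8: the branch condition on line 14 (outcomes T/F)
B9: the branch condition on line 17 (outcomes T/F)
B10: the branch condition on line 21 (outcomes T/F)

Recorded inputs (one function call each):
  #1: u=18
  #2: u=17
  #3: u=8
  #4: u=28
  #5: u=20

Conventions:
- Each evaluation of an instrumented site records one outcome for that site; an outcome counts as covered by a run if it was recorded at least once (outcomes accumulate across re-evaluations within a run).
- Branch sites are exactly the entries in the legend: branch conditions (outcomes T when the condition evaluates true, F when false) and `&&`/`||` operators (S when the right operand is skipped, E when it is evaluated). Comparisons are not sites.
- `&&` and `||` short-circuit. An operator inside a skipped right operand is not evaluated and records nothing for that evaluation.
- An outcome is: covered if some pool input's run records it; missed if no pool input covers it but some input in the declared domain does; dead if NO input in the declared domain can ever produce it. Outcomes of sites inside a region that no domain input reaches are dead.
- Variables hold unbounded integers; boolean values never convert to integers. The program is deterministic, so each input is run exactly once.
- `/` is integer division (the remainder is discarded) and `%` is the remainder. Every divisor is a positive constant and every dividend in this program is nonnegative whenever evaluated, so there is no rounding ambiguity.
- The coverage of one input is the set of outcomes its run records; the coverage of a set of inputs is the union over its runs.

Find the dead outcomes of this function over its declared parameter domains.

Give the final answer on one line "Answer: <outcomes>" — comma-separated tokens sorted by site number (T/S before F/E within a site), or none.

exhaustive pass over the 27-input domain:
  B3=F: no domain input ever produces it -> dead
  B9=F: no domain input ever produces it -> dead
  reachable outcomes have witnesses, e.g. B1=T (e.g. u=4), B1=F (e.g. u=8), B2=S (e.g. u=10), B2=E (e.g. u=4)

Answer: B3=F, B9=F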